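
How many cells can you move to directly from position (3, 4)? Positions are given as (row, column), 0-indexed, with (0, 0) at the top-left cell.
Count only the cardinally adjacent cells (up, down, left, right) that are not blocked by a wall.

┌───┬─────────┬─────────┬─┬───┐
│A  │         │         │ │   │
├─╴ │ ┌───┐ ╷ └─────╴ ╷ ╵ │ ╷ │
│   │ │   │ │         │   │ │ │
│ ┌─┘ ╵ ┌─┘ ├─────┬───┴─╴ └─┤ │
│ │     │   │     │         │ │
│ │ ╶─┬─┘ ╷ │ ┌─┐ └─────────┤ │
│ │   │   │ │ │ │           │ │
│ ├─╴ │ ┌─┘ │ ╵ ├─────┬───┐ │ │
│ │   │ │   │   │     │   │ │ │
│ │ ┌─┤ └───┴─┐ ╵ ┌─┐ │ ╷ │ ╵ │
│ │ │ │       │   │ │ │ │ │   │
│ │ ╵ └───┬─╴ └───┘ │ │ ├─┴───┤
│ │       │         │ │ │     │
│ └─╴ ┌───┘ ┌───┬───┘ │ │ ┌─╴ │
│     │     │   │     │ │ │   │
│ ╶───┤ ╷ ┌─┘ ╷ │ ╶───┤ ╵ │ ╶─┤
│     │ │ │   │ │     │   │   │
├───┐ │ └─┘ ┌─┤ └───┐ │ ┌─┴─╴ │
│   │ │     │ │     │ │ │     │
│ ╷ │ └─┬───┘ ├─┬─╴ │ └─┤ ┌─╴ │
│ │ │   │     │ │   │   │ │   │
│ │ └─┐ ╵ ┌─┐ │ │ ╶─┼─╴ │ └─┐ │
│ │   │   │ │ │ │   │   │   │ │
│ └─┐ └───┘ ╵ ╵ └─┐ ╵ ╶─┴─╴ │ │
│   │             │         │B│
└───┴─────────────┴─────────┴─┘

Checking passable neighbors of (3, 4):
Neighbors: (2, 4), (3, 3)
Count: 2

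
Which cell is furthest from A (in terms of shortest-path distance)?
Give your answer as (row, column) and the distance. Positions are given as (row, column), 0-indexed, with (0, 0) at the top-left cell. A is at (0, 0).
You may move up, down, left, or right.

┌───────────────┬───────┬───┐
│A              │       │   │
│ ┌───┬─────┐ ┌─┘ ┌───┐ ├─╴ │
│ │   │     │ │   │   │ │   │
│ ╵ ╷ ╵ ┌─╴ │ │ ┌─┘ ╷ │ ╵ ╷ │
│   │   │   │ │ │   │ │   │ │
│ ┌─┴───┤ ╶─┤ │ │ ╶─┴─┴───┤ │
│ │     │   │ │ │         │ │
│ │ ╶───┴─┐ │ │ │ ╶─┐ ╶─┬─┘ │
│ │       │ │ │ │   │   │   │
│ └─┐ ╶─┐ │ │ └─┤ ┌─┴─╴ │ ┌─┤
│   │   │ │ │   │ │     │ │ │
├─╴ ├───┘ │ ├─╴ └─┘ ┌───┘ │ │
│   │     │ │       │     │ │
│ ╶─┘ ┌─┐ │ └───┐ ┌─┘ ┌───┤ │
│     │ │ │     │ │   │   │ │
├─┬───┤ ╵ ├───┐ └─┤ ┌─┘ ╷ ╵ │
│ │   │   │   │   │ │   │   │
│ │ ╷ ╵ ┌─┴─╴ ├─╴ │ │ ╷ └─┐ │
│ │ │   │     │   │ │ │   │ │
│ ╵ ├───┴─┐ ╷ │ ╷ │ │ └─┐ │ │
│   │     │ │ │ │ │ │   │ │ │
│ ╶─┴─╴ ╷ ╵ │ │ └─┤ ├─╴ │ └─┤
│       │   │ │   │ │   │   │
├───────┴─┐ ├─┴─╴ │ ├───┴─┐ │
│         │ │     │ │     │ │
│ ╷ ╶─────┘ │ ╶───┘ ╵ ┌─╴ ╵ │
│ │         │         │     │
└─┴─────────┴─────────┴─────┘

Computing BFS distances from A to all cells:
Furthest cell: (4, 7)
Distance: 63 steps

Path from A to the furthest cell:

┌───────────────┬───────┬───┐
│A              │↓ ← ← ↰│   │
│ ┌───┬─────┐ ┌─┘ ┌───┐ ├─╴ │
│↓│↱ ↓│↱ → ↓│ │↓ ↲│   │↑│↓ ↰│
│ ╵ ╷ ╵ ┌─╴ │ │ ┌─┘ ╷ │ ╵ ╷ │
│↳ ↑│↳ ↑│↓ ↲│ │↓│   │ │↑ ↲│↑│
│ ┌─┴───┤ ╶─┤ │ │ ╶─┴─┴───┤ │
│ │     │↳ ↓│ │↓│         │↑│
│ │ ╶───┴─┐ │ │ │ ╶─┐ ╶─┬─┘ │
│ │       │↓│ │B│   │   │↱ ↑│
│ └─┐ ╶─┐ │ │ └─┤ ┌─┴─╴ │ ┌─┤
│   │   │ │↓│   │ │     │↑│ │
├─╴ ├───┘ │ ├─╴ └─┘ ┌───┘ │ │
│   │     │↓│       │↱ → ↑│ │
│ ╶─┘ ┌─┐ │ └───┐ ┌─┘ ┌───┤ │
│     │ │ │↳ → ↓│ │↱ ↑│   │ │
├─┬───┤ ╵ ├───┐ └─┤ ┌─┘ ╷ ╵ │
│ │   │   │   │↳ ↓│↑│   │   │
│ │ ╷ ╵ ┌─┴─╴ ├─╴ │ │ ╷ └─┐ │
│ │ │   │     │↓ ↲│↑│ │   │ │
│ ╵ ├───┴─┐ ╷ │ ╷ │ │ └─┐ │ │
│   │     │ │ │↓│ │↑│   │ │ │
│ ╶─┴─╴ ╷ ╵ │ │ └─┤ ├─╴ │ └─┤
│       │   │ │↳ ↓│↑│   │   │
├───────┴─┐ ├─┴─╴ │ ├───┴─┐ │
│         │ │↓ ← ↲│↑│     │ │
│ ╷ ╶─────┘ │ ╶───┘ ╵ ┌─╴ ╵ │
│ │         │↳ → → ↑  │     │
└─┴─────────┴─────────┴─────┘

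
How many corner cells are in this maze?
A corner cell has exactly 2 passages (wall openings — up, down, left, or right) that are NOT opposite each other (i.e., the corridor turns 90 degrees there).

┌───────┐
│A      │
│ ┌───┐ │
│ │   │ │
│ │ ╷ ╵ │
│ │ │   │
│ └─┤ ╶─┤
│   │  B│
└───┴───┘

Counting corner cells (2 non-opposite passages):
Total corners: 7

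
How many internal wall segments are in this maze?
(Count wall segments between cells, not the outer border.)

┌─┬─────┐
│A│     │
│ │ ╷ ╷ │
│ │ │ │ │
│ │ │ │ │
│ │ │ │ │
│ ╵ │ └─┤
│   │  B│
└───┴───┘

Counting internal wall segments:
Total internal walls: 9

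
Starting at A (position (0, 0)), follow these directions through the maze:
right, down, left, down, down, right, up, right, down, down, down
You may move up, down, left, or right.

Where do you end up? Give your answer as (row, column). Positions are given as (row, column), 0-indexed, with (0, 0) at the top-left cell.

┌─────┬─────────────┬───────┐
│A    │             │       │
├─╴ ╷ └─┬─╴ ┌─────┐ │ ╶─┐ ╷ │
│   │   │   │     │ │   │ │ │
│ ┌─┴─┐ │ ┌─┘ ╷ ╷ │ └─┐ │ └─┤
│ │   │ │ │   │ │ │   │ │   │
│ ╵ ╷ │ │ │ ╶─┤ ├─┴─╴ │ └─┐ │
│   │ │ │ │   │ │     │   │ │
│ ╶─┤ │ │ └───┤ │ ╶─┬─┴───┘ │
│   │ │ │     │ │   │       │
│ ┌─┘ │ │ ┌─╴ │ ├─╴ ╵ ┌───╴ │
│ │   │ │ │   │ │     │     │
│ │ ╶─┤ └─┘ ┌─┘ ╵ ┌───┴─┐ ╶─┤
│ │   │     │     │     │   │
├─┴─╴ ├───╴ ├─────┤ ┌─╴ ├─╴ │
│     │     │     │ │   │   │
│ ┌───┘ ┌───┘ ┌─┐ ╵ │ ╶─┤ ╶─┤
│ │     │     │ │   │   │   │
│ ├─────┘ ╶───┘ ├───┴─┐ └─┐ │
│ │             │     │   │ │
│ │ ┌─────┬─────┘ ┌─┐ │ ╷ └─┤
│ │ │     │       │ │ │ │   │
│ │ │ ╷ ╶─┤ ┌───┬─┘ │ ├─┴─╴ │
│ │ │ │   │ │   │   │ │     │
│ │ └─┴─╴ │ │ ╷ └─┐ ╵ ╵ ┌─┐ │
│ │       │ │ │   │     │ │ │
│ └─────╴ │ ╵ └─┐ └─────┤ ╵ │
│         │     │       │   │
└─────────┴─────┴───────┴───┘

Following directions step by step:
Start: (0, 0)
  right: (0, 0) → (0, 1)
  down: (0, 1) → (1, 1)
  left: (1, 1) → (1, 0)
  down: (1, 0) → (2, 0)
  down: (2, 0) → (3, 0)
  right: (3, 0) → (3, 1)
  up: (3, 1) → (2, 1)
  right: (2, 1) → (2, 2)
  down: (2, 2) → (3, 2)
  down: (3, 2) → (4, 2)
  down: (4, 2) → (5, 2)
Final position: (5, 2)

Path taken:

┌─────┬─────────────┬───────┐
│A ↓  │             │       │
├─╴ ╷ └─┬─╴ ┌─────┐ │ ╶─┐ ╷ │
│↓ ↲│   │   │     │ │   │ │ │
│ ┌─┴─┐ │ ┌─┘ ╷ ╷ │ └─┐ │ └─┤
│↓│↱ ↓│ │ │   │ │ │   │ │   │
│ ╵ ╷ │ │ │ ╶─┤ ├─┴─╴ │ └─┐ │
│↳ ↑│↓│ │ │   │ │     │   │ │
│ ╶─┤ │ │ └───┤ │ ╶─┬─┴───┘ │
│   │↓│ │     │ │   │       │
│ ┌─┘ │ │ ┌─╴ │ ├─╴ ╵ ┌───╴ │
│ │  B│ │ │   │ │     │     │
│ │ ╶─┤ └─┘ ┌─┘ ╵ ┌───┴─┐ ╶─┤
│ │   │     │     │     │   │
├─┴─╴ ├───╴ ├─────┤ ┌─╴ ├─╴ │
│     │     │     │ │   │   │
│ ┌───┘ ┌───┘ ┌─┐ ╵ │ ╶─┤ ╶─┤
│ │     │     │ │   │   │   │
│ ├─────┘ ╶───┘ ├───┴─┐ └─┐ │
│ │             │     │   │ │
│ │ ┌─────┬─────┘ ┌─┐ │ ╷ └─┤
│ │ │     │       │ │ │ │   │
│ │ │ ╷ ╶─┤ ┌───┬─┘ │ ├─┴─╴ │
│ │ │ │   │ │   │   │ │     │
│ │ └─┴─╴ │ │ ╷ └─┐ ╵ ╵ ┌─┐ │
│ │       │ │ │   │     │ │ │
│ └─────╴ │ ╵ └─┐ └─────┤ ╵ │
│         │     │       │   │
└─────────┴─────┴───────┴───┘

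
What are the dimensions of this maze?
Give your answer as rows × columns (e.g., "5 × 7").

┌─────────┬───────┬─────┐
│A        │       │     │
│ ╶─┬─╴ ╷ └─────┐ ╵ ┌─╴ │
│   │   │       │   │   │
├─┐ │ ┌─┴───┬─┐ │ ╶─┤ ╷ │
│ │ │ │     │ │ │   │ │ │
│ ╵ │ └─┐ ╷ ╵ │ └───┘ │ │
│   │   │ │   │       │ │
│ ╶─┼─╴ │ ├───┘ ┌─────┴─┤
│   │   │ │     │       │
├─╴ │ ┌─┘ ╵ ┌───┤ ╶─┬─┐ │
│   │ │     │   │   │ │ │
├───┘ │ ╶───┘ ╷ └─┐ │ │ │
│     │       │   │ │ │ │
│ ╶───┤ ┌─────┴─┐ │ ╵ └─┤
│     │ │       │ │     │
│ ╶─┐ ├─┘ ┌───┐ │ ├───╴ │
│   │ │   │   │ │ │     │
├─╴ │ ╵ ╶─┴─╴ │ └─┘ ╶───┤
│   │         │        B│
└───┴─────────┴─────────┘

Counting the maze dimensions:
Rows (vertical): 10
Columns (horizontal): 12
Dimensions: 10 × 12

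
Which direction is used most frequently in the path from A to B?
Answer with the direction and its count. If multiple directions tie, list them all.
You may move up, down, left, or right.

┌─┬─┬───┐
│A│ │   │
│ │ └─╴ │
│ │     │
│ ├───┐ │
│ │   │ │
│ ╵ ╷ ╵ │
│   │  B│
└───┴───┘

Directions: down, down, down, right, up, right, down, right
Counts: {'down': 4, 'right': 3, 'up': 1}
Most common: down (4 times)

Solution:

┌─┬─┬───┐
│A│ │   │
│ │ └─╴ │
│↓│     │
│ ├───┐ │
│↓│↱ ↓│ │
│ ╵ ╷ ╵ │
│↳ ↑│↳ B│
└───┴───┘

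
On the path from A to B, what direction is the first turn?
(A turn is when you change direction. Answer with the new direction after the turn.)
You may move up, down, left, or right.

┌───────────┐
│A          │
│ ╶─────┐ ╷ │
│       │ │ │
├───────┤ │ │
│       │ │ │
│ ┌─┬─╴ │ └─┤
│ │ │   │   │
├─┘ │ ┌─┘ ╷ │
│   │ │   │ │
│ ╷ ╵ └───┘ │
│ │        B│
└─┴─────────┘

Directions: right, right, right, right, down, down, down, right, down, down
First turn direction: down

Solution:

┌───────────┐
│A → → → ↓  │
│ ╶─────┐ ╷ │
│       │↓│ │
├───────┤ │ │
│       │↓│ │
│ ┌─┬─╴ │ └─┤
│ │ │   │↳ ↓│
├─┘ │ ┌─┘ ╷ │
│   │ │   │↓│
│ ╷ ╵ └───┘ │
│ │        B│
└─┴─────────┘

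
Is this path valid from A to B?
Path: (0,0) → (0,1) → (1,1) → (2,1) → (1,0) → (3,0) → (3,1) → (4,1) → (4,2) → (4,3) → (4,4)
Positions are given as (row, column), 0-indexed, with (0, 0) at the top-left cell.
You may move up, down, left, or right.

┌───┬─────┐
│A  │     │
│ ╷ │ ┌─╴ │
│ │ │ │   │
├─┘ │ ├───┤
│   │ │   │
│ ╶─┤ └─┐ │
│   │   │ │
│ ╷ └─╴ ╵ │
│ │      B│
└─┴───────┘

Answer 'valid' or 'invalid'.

Checking path validity:
Result: Invalid move at step 4: cannot move from (2, 1) to (1, 0).

invalid

Correct solution:

┌───┬─────┐
│A ↓│     │
│ ╷ │ ┌─╴ │
│ │↓│ │   │
├─┘ │ ├───┤
│↓ ↲│ │   │
│ ╶─┤ └─┐ │
│↳ ↓│   │ │
│ ╷ └─╴ ╵ │
│ │↳ → → B│
└─┴───────┘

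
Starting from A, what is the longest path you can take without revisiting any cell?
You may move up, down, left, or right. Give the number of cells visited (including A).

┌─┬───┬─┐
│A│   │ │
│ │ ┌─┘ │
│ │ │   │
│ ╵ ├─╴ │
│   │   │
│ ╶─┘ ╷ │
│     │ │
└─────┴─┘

Finding longest simple path using DFS:
Start: (0, 0)
Longest path visits 10 cells
Path: A → down → down → down → right → right → up → right → up → up

Solution:

┌─┬───┬─┐
│A│   │B│
│ │ ┌─┘ │
│↓│ │  ↑│
│ ╵ ├─╴ │
│↓  │↱ ↑│
│ ╶─┘ ╷ │
│↳ → ↑│ │
└─────┴─┘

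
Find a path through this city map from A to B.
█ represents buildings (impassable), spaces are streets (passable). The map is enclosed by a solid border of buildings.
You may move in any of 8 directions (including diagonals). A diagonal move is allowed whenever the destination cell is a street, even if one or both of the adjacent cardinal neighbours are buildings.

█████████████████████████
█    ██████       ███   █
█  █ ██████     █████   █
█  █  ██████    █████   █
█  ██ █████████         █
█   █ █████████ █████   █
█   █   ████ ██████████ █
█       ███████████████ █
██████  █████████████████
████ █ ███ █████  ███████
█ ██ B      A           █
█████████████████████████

Finding the shortest path from A to B:
Movement: 8-directional
Path length: 7 steps
Directions: left → left → left → left → left → left → left

Solution:

█████████████████████████
█    ██████       ███   █
█  █ ██████     █████   █
█  █  ██████    █████   █
█  ██ █████████         █
█   █ █████████ █████   █
█   █   ████ ██████████ █
█       ███████████████ █
██████  █████████████████
████ █ ███ █████  ███████
█ ██ B←←←←←←A           █
█████████████████████████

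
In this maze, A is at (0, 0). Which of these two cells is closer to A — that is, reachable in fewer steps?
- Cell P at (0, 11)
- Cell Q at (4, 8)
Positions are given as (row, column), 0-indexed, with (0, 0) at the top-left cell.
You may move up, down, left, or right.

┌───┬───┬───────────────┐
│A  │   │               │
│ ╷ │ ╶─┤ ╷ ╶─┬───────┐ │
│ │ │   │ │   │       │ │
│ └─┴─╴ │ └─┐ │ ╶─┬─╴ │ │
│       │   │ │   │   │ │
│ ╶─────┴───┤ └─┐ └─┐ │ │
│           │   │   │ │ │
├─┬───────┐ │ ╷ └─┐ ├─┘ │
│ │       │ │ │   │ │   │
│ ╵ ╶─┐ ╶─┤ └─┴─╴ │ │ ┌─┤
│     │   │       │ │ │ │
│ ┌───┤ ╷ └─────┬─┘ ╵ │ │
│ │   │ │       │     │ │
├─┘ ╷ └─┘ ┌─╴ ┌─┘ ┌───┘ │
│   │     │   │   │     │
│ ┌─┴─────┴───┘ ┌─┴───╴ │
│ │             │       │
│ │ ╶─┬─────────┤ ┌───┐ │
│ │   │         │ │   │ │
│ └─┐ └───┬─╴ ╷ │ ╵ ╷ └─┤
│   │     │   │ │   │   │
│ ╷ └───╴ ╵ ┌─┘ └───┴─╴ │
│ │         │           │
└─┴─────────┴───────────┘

Shortest path A → P at (0, 11): 27 steps
Shortest path A → Q at (4, 8): 14 steps

Q is closer (14 steps vs 27 steps).

Path to P:

┌───┬───┬───────────────┐
│A  │   │  ↱ → → → → → P│
│ ╷ │ ╶─┤ ╷ ╶─┬───────┐ │
│↓│ │   │ │↑ ↰│       │ │
│ └─┴─╴ │ └─┐ │ ╶─┬─╴ │ │
│↓      │   │↑│   │   │ │
│ ╶─────┴───┤ └─┐ └─┐ │ │
│↳ → → → → ↓│↑ ↰│   │ │ │
├─┬───────┐ │ ╷ └─┐ ├─┘ │
│ │       │↓│ │↑ ↰│ │   │
│ ╵ ╶─┐ ╶─┤ └─┴─╴ │ │ ┌─┤
│     │   │↳ → → ↑│ │ │ │
│ ┌───┤ ╷ └─────┬─┘ ╵ │ │
│ │   │ │       │     │ │
├─┘ ╷ └─┘ ┌─╴ ┌─┘ ┌───┘ │
│   │     │   │   │     │
│ ┌─┴─────┴───┘ ┌─┴───╴ │
│ │             │       │
│ │ ╶─┬─────────┤ ┌───┐ │
│ │   │         │ │   │ │
│ └─┐ └───┬─╴ ╷ │ ╵ ╷ └─┤
│   │     │   │ │   │   │
│ ╷ └───╴ ╵ ┌─┘ └───┴─╴ │
│ │         │           │
└─┴─────────┴───────────┘

Path to Q:

┌───┬───┬───────────────┐
│A  │   │               │
│ ╷ │ ╶─┤ ╷ ╶─┬───────┐ │
│↓│ │   │ │   │       │ │
│ └─┴─╴ │ └─┐ │ ╶─┬─╴ │ │
│↓      │   │ │   │   │ │
│ ╶─────┴───┤ └─┐ └─┐ │ │
│↳ → → → → ↓│   │   │ │ │
├─┬───────┐ │ ╷ └─┐ ├─┘ │
│ │       │↓│ │  Q│ │   │
│ ╵ ╶─┐ ╶─┤ └─┴─╴ │ │ ┌─┤
│     │   │↳ → → ↑│ │ │ │
│ ┌───┤ ╷ └─────┬─┘ ╵ │ │
│ │   │ │       │     │ │
├─┘ ╷ └─┘ ┌─╴ ┌─┘ ┌───┘ │
│   │     │   │   │     │
│ ┌─┴─────┴───┘ ┌─┴───╴ │
│ │             │       │
│ │ ╶─┬─────────┤ ┌───┐ │
│ │   │         │ │   │ │
│ └─┐ └───┬─╴ ╷ │ ╵ ╷ └─┤
│   │     │   │ │   │   │
│ ╷ └───╴ ╵ ┌─┘ └───┴─╴ │
│ │         │           │
└─┴─────────┴───────────┘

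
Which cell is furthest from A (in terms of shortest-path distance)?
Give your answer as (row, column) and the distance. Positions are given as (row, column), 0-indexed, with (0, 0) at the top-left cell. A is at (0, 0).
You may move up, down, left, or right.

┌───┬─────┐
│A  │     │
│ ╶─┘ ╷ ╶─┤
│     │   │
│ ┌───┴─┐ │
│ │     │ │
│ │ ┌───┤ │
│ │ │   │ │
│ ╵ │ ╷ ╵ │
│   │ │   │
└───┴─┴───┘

Computing BFS distances from A to all cells:
Furthest cell: (4, 2)
Distance: 14 steps

Path from A to the furthest cell:

┌───┬─────┐
│A  │↱ ↓  │
│ ╶─┘ ╷ ╶─┤
│↳ → ↑│↳ ↓│
│ ┌───┴─┐ │
│ │     │↓│
│ │ ┌───┤ │
│ │ │↓ ↰│↓│
│ ╵ │ ╷ ╵ │
│   │B│↑ ↲│
└───┴─┴───┘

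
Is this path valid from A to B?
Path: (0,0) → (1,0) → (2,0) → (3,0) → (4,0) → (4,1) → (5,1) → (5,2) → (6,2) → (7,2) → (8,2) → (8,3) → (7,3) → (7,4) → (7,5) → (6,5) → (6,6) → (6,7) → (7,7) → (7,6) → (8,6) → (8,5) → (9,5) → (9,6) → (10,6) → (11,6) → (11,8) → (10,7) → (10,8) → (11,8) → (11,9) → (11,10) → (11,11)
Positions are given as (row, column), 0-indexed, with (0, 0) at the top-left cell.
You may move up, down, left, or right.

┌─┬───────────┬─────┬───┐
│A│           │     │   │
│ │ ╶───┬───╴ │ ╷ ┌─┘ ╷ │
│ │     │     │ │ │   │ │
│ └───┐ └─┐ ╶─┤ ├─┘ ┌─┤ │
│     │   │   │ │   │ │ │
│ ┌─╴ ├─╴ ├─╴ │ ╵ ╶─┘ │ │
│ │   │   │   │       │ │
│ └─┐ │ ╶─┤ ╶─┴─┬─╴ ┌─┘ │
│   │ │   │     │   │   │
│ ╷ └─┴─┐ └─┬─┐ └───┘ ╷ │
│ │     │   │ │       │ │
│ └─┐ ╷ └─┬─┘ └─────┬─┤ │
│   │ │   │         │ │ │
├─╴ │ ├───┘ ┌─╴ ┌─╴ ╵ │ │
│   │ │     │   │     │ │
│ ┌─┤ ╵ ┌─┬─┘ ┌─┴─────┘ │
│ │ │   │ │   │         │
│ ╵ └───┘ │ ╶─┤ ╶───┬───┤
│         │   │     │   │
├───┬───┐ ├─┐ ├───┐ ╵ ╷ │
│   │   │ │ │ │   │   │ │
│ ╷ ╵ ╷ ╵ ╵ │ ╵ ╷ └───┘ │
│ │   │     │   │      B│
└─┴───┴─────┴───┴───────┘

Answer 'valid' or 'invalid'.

Checking path validity:
Result: Invalid move at step 26: cannot move from (11, 6) to (11, 8).

invalid

Correct solution:

┌─┬───────────┬─────┬───┐
│A│           │     │   │
│ │ ╶───┬───╴ │ ╷ ┌─┘ ╷ │
│↓│     │     │ │ │   │ │
│ └───┐ └─┐ ╶─┤ ├─┘ ┌─┤ │
│↓    │   │   │ │   │ │ │
│ ┌─╴ ├─╴ ├─╴ │ ╵ ╶─┘ │ │
│↓│   │   │   │       │ │
│ └─┐ │ ╶─┤ ╶─┴─┬─╴ ┌─┘ │
│↳ ↓│ │   │     │   │   │
│ ╷ └─┴─┐ └─┬─┐ └───┘ ╷ │
│ │↳ ↓  │   │ │       │ │
│ └─┐ ╷ └─┬─┘ └─────┬─┤ │
│   │↓│   │↱ → ↓    │ │ │
├─╴ │ ├───┘ ┌─╴ ┌─╴ ╵ │ │
│   │↓│↱ → ↑│↓ ↲│     │ │
│ ┌─┤ ╵ ┌─┬─┘ ┌─┴─────┘ │
│ │ │↳ ↑│ │↓ ↲│         │
│ ╵ └───┘ │ ╶─┤ ╶───┬───┤
│         │↳ ↓│     │   │
├───┬───┐ ├─┐ ├───┐ ╵ ╷ │
│   │   │ │ │↓│↱ ↓│   │ │
│ ╷ ╵ ╷ ╵ ╵ │ ╵ ╷ └───┘ │
│ │   │     │↳ ↑│↳ → → B│
└─┴───┴─────┴───┴───────┘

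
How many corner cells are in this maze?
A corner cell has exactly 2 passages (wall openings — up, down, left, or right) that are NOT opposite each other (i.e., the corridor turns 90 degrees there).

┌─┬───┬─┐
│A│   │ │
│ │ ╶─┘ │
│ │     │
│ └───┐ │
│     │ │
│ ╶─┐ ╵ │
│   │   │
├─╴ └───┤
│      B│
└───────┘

Counting corner cells (2 non-opposite passages):
Total corners: 7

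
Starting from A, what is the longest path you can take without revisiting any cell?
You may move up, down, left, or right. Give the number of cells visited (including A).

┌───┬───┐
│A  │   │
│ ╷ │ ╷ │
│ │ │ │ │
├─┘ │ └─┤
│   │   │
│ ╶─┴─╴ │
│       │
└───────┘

Finding longest simple path using DFS:
Start: (0, 0)
Longest path visits 15 cells
Path: A → right → down → down → left → down → right → right → right → up → left → up → up → right → down

Solution:

┌───┬───┐
│A ↓│↱ ↓│
│ ╷ │ ╷ │
│ │↓│↑│B│
├─┘ │ └─┤
│↓ ↲│↑ ↰│
│ ╶─┴─╴ │
│↳ → → ↑│
└───────┘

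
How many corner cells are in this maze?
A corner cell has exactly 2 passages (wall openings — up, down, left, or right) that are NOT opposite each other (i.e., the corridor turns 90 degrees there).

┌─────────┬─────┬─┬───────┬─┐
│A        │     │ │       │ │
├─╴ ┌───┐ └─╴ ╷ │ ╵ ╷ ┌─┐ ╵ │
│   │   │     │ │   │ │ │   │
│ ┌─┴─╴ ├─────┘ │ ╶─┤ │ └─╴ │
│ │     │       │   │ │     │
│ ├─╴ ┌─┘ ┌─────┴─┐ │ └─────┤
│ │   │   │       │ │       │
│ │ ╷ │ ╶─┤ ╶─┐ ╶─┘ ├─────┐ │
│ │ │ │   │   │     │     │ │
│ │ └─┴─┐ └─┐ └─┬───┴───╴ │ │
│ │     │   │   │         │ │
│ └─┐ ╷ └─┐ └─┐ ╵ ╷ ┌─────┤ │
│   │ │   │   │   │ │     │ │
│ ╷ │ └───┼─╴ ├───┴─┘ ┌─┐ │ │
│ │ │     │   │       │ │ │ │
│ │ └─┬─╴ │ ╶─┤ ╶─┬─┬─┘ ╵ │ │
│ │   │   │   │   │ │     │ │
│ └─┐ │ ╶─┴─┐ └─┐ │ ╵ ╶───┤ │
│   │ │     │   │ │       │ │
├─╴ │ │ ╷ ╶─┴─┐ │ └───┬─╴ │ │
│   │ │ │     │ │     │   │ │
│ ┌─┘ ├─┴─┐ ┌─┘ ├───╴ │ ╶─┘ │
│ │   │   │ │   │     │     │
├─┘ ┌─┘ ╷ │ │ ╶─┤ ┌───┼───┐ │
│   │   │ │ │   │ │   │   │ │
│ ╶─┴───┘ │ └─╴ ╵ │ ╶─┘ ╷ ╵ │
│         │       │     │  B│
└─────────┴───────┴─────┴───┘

Counting corner cells (2 non-opposite passages):
Total corners: 101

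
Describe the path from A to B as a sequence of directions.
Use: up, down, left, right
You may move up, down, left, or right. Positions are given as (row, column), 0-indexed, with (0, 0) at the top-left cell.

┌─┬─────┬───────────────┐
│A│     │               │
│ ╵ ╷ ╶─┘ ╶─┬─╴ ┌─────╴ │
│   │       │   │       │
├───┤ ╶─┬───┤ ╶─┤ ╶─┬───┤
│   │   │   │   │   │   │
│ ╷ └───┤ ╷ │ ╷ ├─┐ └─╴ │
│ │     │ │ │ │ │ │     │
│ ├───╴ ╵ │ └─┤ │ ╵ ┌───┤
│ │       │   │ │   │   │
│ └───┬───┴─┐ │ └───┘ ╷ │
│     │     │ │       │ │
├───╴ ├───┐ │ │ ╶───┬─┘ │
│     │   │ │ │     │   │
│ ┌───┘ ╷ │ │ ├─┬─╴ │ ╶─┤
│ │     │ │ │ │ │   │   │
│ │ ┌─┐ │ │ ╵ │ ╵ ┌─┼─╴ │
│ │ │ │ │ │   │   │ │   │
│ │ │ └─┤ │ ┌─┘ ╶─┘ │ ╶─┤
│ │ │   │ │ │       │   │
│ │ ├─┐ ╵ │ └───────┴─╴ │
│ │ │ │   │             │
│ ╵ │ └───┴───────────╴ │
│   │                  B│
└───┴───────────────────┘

Finding the path and converting it to directions:
Path through cells: (0,0) → (1,0) → (1,1) → (0,1) → (0,2) → (1,2) → (1,3) → (1,4) → (0,4) → (0,5) → (0,6) → (0,7) → (1,7) → (1,6) → (2,6) → (2,7) → (3,7) → (4,7) → (5,7) → (5,8) → (5,9) → (5,10) → (4,10) → (4,11) → (5,11) → (6,11) → (6,10) → (7,10) → (7,11) → (8,11) → (8,10) → (9,10) → (9,11) → (10,11) → (11,11)
Directions: down, right, up, right, down, right, right, up, right, right, right, down, left, down, right, down, down, down, right, right, right, up, right, down, down, left, down, right, down, left, down, right, down, down

Solution:

┌─┬─────┬───────────────┐
│A│↱ ↓  │↱ → → ↓        │
│ ╵ ╷ ╶─┘ ╶─┬─╴ ┌─────╴ │
│↳ ↑│↳ → ↑  │↓ ↲│       │
├───┤ ╶─┬───┤ ╶─┤ ╶─┬───┤
│   │   │   │↳ ↓│   │   │
│ ╷ └───┤ ╷ │ ╷ ├─┐ └─╴ │
│ │     │ │ │ │↓│ │     │
│ ├───╴ ╵ │ └─┤ │ ╵ ┌───┤
│ │       │   │↓│   │↱ ↓│
│ └───┬───┴─┐ │ └───┘ ╷ │
│     │     │ │↳ → → ↑│↓│
├───╴ ├───┐ │ │ ╶───┬─┘ │
│     │   │ │ │     │↓ ↲│
│ ┌───┘ ╷ │ │ ├─┬─╴ │ ╶─┤
│ │     │ │ │ │ │   │↳ ↓│
│ │ ┌─┐ │ │ ╵ │ ╵ ┌─┼─╴ │
│ │ │ │ │ │   │   │ │↓ ↲│
│ │ │ └─┤ │ ┌─┘ ╶─┘ │ ╶─┤
│ │ │   │ │ │       │↳ ↓│
│ │ ├─┐ ╵ │ └───────┴─╴ │
│ │ │ │   │            ↓│
│ ╵ │ └───┴───────────╴ │
│   │                  B│
└───┴───────────────────┘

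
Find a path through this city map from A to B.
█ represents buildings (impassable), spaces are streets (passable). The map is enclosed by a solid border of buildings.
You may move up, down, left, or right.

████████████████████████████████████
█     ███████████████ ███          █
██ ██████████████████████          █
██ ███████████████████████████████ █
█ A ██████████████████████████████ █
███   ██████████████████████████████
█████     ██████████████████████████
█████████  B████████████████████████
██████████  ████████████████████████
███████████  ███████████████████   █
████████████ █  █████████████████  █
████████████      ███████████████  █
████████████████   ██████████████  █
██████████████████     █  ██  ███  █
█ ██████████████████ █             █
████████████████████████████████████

Finding the shortest path from A to B:
Movement: cardinal only
Path length: 12 steps
Directions: right → down → right → right → down → right → right → right → right → down → right → right

Solution:

████████████████████████████████████
█     ███████████████ ███          █
██ ██████████████████████          █
██ ███████████████████████████████ █
█ A↓██████████████████████████████ █
███↳→↓██████████████████████████████
█████↳→→→↓██████████████████████████
█████████↳→B████████████████████████
██████████  ████████████████████████
███████████  ███████████████████   █
████████████ █  █████████████████  █
████████████      ███████████████  █
████████████████   ██████████████  █
██████████████████     █  ██  ███  █
█ ██████████████████ █             █
████████████████████████████████████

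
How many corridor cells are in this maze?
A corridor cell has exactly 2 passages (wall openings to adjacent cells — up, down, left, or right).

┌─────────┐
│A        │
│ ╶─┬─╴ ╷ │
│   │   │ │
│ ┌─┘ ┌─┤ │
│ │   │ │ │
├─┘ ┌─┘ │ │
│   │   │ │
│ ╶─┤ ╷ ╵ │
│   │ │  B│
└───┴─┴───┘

Counting cells with exactly 2 passages:
Total corridor cells: 17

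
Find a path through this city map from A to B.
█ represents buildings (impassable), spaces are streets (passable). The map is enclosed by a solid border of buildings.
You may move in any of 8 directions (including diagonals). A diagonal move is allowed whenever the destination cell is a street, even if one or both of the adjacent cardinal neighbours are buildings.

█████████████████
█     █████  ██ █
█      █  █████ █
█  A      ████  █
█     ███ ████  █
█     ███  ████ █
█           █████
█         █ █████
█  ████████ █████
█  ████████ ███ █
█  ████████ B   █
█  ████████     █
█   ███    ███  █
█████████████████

Finding the shortest path from A to B:
Movement: 8-directional
Path length: 11 steps
Directions: down-right → down-right → down-right → right → right → right → right → down-right → down → down → down-right

Solution:

█████████████████
█     █████  ██ █
█      █  █████ █
█  A      ████  █
█   ↘ ███ ████  █
█    ↘███  ████ █
█     →→→→↘ █████
█         █↓█████
█  ████████↓█████
█  ████████↘███ █
█  ████████ B   █
█  ████████     █
█   ███    ███  █
█████████████████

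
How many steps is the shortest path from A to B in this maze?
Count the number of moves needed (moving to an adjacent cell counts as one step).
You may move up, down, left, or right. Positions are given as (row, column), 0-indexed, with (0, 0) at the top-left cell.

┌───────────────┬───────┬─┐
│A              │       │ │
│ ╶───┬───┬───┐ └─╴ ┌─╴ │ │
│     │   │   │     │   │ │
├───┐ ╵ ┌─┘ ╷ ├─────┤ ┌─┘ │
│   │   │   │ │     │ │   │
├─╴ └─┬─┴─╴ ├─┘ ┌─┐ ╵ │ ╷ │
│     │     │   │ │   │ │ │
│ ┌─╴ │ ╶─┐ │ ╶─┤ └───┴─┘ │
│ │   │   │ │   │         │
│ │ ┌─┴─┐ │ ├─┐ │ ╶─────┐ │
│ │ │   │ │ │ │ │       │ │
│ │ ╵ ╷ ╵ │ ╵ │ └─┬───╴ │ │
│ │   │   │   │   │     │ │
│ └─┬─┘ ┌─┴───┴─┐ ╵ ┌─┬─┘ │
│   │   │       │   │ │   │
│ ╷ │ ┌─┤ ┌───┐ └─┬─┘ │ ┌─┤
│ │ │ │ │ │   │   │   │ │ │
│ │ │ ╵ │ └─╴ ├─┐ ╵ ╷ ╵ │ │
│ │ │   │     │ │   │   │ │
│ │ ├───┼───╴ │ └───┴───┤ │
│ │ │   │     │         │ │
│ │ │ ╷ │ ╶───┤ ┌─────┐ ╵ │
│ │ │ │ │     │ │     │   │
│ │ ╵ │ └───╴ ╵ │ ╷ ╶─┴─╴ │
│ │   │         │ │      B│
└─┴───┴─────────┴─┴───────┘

Using BFS to find shortest path:
Start: (0, 0), End: (12, 12)
Path found:
(0,0) → (0,1) → (0,2) → (0,3) → (0,4) → (0,5) → (0,6) → (0,7) → (1,7) → (1,8) → (1,9) → (0,9) → (0,10) → (0,11) → (1,11) → (1,10) → (2,10) → (3,10) → (3,9) → (2,9) → (2,8) → (2,7) → (3,7) → (3,6) → (4,6) → (4,7) → (5,7) → (6,7) → (6,8) → (7,8) → (7,9) → (6,9) → (6,10) → (6,11) → (5,11) → (5,10) → (5,9) → (5,8) → (4,8) → (4,9) → (4,10) → (4,11) → (4,12) → (5,12) → (6,12) → (7,12) → (7,11) → (8,11) → (9,11) → (9,10) → (8,10) → (8,9) → (9,9) → (9,8) → (8,8) → (8,7) → (7,7) → (7,6) → (7,5) → (7,4) → (8,4) → (9,4) → (9,5) → (9,6) → (10,6) → (10,5) → (10,4) → (11,4) → (11,5) → (11,6) → (12,6) → (12,7) → (11,7) → (10,7) → (10,8) → (10,9) → (10,10) → (10,11) → (11,11) → (11,12) → (12,12)
Number of steps: 80

Solution:

┌───────────────┬───────┬─┐
│A → → → → → → ↓│  ↱ → ↓│ │
│ ╶───┬───┬───┐ └─╴ ┌─╴ │ │
│     │   │   │↳ → ↑│↓ ↲│ │
├───┐ ╵ ┌─┘ ╷ ├─────┤ ┌─┘ │
│   │   │   │ │↓ ← ↰│↓│   │
├─╴ └─┬─┴─╴ ├─┘ ┌─┐ ╵ │ ╷ │
│     │     │↓ ↲│ │↑ ↲│ │ │
│ ┌─╴ │ ╶─┐ │ ╶─┤ └───┴─┘ │
│ │   │   │ │↳ ↓│↱ → → → ↓│
│ │ ┌─┴─┐ │ ├─┐ │ ╶─────┐ │
│ │ │   │ │ │ │↓│↑ ← ← ↰│↓│
│ │ ╵ ╷ ╵ │ ╵ │ └─┬───╴ │ │
│ │   │   │   │↳ ↓│↱ → ↑│↓│
│ └─┬─┘ ┌─┴───┴─┐ ╵ ┌─┬─┘ │
│   │   │↓ ← ← ↰│↳ ↑│ │↓ ↲│
│ ╷ │ ┌─┤ ┌───┐ └─┬─┘ │ ┌─┤
│ │ │ │ │↓│   │↑ ↰│↓ ↰│↓│ │
│ │ │ ╵ │ └─╴ ├─┐ ╵ ╷ ╵ │ │
│ │ │   │↳ → ↓│ │↑ ↲│↑ ↲│ │
│ │ ├───┼───╴ │ └───┴───┤ │
│ │ │   │↓ ← ↲│↱ → → → ↓│ │
│ │ │ ╷ │ ╶───┤ ┌─────┐ ╵ │
│ │ │ │ │↳ → ↓│↑│     │↳ ↓│
│ │ ╵ │ └───╴ ╵ │ ╷ ╶─┴─╴ │
│ │   │      ↳ ↑│ │      B│
└─┴───┴─────────┴─┴───────┘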